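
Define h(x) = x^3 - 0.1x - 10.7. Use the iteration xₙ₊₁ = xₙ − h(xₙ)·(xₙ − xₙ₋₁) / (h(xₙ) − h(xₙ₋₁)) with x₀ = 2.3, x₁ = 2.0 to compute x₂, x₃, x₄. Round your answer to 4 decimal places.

2.2103, 2.2196, 2.2187

h(2.3) = 1.237000, h(2.0) = -2.900000
x₂ = 2.000000 − (-2.900000)·(2.000000 − 2.300000) / (-2.900000 − 1.237000) = 2.000000 − (0.870000)/(-4.137000) = 2.210297
h(2.210297) = -0.122812
x₃ = 2.210297 − (-0.122812)·(2.210297 − 2.000000) / (-0.122812 − (-2.900000)) = 2.210297 − (-0.025827)/(2.777188) = 2.219597
h(2.219597) = 0.013131
x₄ = 2.219597 − 0.013131·(2.219597 − 2.210297) / (0.013131 − (-0.122812)) = 2.219597 − (0.000122)/(0.135943) = 2.218699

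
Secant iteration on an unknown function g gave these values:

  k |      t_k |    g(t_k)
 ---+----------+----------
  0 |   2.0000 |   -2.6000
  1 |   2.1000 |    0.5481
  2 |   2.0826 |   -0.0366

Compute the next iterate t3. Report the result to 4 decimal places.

2.0837

t3 = 2.0826 − (-0.0366)·(2.0826 − 2.1000) / (-0.0366 − 0.5481)
   = 2.0826 − (0.000637)/(-0.584700) = 2.083689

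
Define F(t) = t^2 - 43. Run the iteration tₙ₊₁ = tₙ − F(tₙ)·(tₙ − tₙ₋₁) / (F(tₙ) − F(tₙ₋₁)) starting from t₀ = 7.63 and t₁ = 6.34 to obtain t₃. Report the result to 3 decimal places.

6.558

F(7.63) = 15.21690, F(6.34) = -2.80440
t₂ = 6.34000 − (-2.80440)·(6.34000 − 7.63000) / (-2.80440 − 15.21690) = 6.34000 − (3.61768)/(-18.02130) = 6.54074
F(6.54074) = -0.21866
t₃ = 6.54074 − (-0.21866)·(6.54074 − 6.34000) / (-0.21866 − (-2.80440)) = 6.54074 − (-0.04390)/(2.58574) = 6.55772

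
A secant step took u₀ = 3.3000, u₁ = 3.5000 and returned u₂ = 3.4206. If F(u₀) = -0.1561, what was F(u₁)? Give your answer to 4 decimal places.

The secant line through (3.3000, -0.1561) and (3.5000, F(u₁)) crosses zero at u₂ = 3.4206.
So (3.3000, -0.1561), (3.5000, F(u₁)), (3.4206, 0) are collinear:
F(u₁) = -0.1561 · (3.5000 − 3.4206) / (3.3000 − 3.4206) = -0.1561 · (0.079400)/(-0.120600) = 0.102772

0.1028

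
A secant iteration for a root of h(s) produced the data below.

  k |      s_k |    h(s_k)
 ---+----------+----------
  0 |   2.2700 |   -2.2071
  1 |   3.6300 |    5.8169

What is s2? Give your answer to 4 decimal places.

s2 = 3.6300 − 5.8169·(3.6300 − 2.2700) / (5.8169 − (-2.2071))
   = 3.6300 − (7.910984)/(8.024000) = 2.644085

2.6441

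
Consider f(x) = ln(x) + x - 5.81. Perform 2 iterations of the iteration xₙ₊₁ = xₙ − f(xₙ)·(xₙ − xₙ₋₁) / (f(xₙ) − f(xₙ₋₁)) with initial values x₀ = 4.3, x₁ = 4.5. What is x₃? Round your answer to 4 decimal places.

f(4.3) = -0.051385, f(4.5) = 0.194077
x₂ = 4.500000 − 0.194077·(4.500000 − 4.300000) / (0.194077 − (-0.051385)) = 4.500000 − (0.038815)/(0.245462) = 4.341868
f(4.341868) = 0.000173
x₃ = 4.341868 − 0.000173·(4.341868 − 4.500000) / (0.000173 − 0.194077) = 4.341868 − (-0.000027)/(-0.193905) = 4.341727

4.3417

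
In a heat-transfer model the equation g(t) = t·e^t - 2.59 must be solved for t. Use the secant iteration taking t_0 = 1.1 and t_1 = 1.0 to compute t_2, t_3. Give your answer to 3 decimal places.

g(1.1) = 0.71458, g(1.0) = 0.12828
t_2 = 1.00000 − 0.12828·(1.00000 − 1.10000) / (0.12828 − 0.71458) = 1.00000 − (-0.01283)/(-0.58630) = 0.97812
g(0.97812) = 0.01126
t_3 = 0.97812 − 0.01126·(0.97812 − 1.00000) / (0.01126 − 0.12828) = 0.97812 − (-0.00025)/(-0.11702) = 0.97601

0.978, 0.976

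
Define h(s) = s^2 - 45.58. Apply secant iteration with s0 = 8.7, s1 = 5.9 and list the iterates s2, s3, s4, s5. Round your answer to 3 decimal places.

6.638, 6.759, 6.751, 6.751

h(8.7) = 30.11000, h(5.9) = -10.77000
s2 = 5.90000 − (-10.77000)·(5.90000 − 8.70000) / (-10.77000 − 30.11000) = 5.90000 − (30.15600)/(-40.88000) = 6.63767
h(6.63767) = -1.52132
s3 = 6.63767 − (-1.52132)·(6.63767 − 5.90000) / (-1.52132 − (-10.77000)) = 6.63767 − (-1.12223)/(9.24868) = 6.75901
h(6.75901) = 0.10423
s4 = 6.75901 − 0.10423·(6.75901 − 6.63767) / (0.10423 − (-1.52132)) = 6.75901 − (0.01265)/(1.62555) = 6.75123
h(6.75123) = -0.00088
s5 = 6.75123 − (-0.00088)·(6.75123 − 6.75901) / (-0.00088 − 0.10423) = 6.75123 − (0.00001)/(-0.10512) = 6.75130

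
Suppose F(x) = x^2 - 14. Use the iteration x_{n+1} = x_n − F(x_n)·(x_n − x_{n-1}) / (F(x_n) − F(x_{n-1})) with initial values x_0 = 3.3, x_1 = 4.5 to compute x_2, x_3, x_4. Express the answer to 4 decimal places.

F(3.3) = -3.110000, F(4.5) = 6.250000
x_2 = 4.500000 − 6.250000·(4.500000 − 3.300000) / (6.250000 − (-3.110000)) = 4.500000 − (7.500000)/(9.360000) = 3.698718
F(3.698718) = -0.319486
x_3 = 3.698718 − (-0.319486)·(3.698718 − 4.500000) / (-0.319486 − 6.250000) = 3.698718 − (0.255998)/(-6.569486) = 3.737686
F(3.737686) = -0.029706
x_4 = 3.737686 − (-0.029706)·(3.737686 − 3.698718) / (-0.029706 − (-0.319486)) = 3.737686 − (-0.001158)/(0.289780) = 3.741680

3.6987, 3.7377, 3.7417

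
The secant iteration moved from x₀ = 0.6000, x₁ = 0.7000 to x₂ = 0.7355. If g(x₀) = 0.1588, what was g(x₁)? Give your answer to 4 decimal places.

0.0416

The secant line through (0.6000, 0.1588) and (0.7000, g(x₁)) crosses zero at x₂ = 0.7355.
So (0.6000, 0.1588), (0.7000, g(x₁)), (0.7355, 0) are collinear:
g(x₁) = 0.1588 · (0.7000 − 0.7355) / (0.6000 − 0.7355) = 0.1588 · (-0.035500)/(-0.135500) = 0.041604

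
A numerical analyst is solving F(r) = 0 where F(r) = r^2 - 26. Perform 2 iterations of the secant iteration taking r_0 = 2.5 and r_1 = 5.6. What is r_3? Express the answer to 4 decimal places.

F(2.5) = -19.750000, F(5.6) = 5.360000
r_2 = 5.600000 − 5.360000·(5.600000 − 2.500000) / (5.360000 − (-19.750000)) = 5.600000 − (16.616000)/(25.110000) = 4.938272
F(4.938272) = -1.613474
r_3 = 4.938272 − (-1.613474)·(4.938272 − 5.600000) / (-1.613474 − 5.360000) = 4.938272 − (1.067681)/(-6.973474) = 5.091378

5.0914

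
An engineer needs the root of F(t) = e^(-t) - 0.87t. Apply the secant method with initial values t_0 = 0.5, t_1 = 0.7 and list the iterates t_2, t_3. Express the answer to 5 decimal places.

F(0.5) = 0.1715307, F(0.7) = -0.1124147
t_2 = 0.7000000 − (-0.1124147)·(0.7000000 − 0.5000000) / (-0.1124147 − 0.1715307) = 0.7000000 − (-0.0224829)/(-0.2839454) = 0.6208195
F(0.6208195) = -0.0026092
t_3 = 0.6208195 − (-0.0026092)·(0.6208195 − 0.7000000) / (-0.0026092 − (-0.1124147)) = 0.6208195 − (0.0002066)/(0.1098055) = 0.6189380

0.62082, 0.61894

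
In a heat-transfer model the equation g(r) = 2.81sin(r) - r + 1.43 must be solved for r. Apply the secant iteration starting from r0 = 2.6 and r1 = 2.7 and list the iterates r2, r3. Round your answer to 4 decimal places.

g(2.6) = 0.278559, g(2.7) = -0.069063
r2 = 2.700000 − (-0.069063)·(2.700000 − 2.600000) / (-0.069063 − 0.278559) = 2.700000 − (-0.006906)/(-0.347621) = 2.680133
g(2.680133) = 0.001036
r3 = 2.680133 − 0.001036·(2.680133 − 2.700000) / (0.001036 − (-0.069063)) = 2.680133 − (-0.000021)/(0.070098) = 2.680426

2.6801, 2.6804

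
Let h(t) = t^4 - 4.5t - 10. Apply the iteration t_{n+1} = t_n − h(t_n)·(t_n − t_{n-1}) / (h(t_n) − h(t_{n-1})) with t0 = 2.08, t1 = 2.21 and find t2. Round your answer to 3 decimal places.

h(2.08) = -0.64226, h(2.21) = 3.90943
t2 = 2.21000 − 3.90943·(2.21000 − 2.08000) / (3.90943 − (-0.64226)) = 2.21000 − (0.50823)/(4.55170) = 2.09834

2.098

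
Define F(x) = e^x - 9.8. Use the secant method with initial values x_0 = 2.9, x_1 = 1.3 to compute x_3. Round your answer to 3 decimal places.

F(2.9) = 8.37415, F(1.3) = -6.13070
x_2 = 1.30000 − (-6.13070)·(1.30000 − 2.90000) / (-6.13070 − 8.37415) = 1.30000 − (9.80913)/(-14.50485) = 1.97627
F(1.97627) = -2.58426
x_3 = 1.97627 − (-2.58426)·(1.97627 − 1.30000) / (-2.58426 − (-6.13070)) = 1.97627 − (-1.74764)/(3.54645) = 2.46905

2.469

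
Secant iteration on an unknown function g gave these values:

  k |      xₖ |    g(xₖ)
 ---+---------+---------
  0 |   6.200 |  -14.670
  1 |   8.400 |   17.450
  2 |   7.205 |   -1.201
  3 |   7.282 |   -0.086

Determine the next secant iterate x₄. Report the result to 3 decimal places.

7.288

x₄ = 7.282 − (-0.086)·(7.282 − 7.205) / (-0.086 − (-1.201))
   = 7.282 − (-0.00662)/(1.11500) = 7.28794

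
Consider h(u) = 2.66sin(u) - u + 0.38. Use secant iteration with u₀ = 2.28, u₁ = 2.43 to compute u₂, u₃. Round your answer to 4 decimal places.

h(2.28) = 0.118623, h(2.43) = -0.312912
u₂ = 2.430000 − (-0.312912)·(2.430000 − 2.280000) / (-0.312912 − 0.118623) = 2.430000 − (-0.046937)/(-0.431534) = 2.321233
h(2.321233) = 0.004268
u₃ = 2.321233 − 0.004268·(2.321233 − 2.430000) / (0.004268 − (-0.312912)) = 2.321233 − (-0.000464)/(0.317179) = 2.322696

2.3212, 2.3227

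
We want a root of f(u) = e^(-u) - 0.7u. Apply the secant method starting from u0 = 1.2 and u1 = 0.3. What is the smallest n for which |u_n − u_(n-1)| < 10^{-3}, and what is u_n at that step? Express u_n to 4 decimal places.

n = 5, u_n = 0.7055

f(1.2) = -0.538806, f(0.3) = 0.530818
u2 = 0.300000 − 0.530818·(-0.900000)/(1.069624) = 0.746640;  |Δ| = 0.446640
f(0.746640) = -0.048691
u3 = 0.746640 − (-0.048691)·(0.446640)/(-0.579509) = 0.709112;  |Δ| = 0.037527
f(0.709112) = -0.004298
u4 = 0.709112 − (-0.004298)·(-0.037527)/(0.044393) = 0.705479;  |Δ| = 0.003633
f(0.705479) = 0.000036
u5 = 0.705479 − 0.000036·(-0.003633)/(0.004334) = 0.705510;  |Δ| = 0.000030
|u5 − u4| = 0.000030 < 10^{-3}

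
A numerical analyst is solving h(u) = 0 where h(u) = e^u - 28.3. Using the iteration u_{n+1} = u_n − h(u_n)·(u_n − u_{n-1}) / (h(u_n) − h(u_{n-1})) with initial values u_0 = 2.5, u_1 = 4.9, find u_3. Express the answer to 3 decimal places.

3.022

h(2.5) = -16.11751, h(4.9) = 105.98978
u_2 = 4.90000 − 105.98978·(4.90000 − 2.50000) / (105.98978 − (-16.11751)) = 4.90000 − (254.37547)/(122.10729) = 2.81679
h(2.81679) = -11.57696
u_3 = 2.81679 − (-11.57696)·(2.81679 − 4.90000) / (-11.57696 − 105.98978) = 2.81679 − (24.11728)/(-117.56674) = 3.02192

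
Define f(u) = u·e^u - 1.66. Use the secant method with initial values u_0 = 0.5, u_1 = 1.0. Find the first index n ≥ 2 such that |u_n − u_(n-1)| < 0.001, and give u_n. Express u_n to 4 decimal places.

f(0.5) = -0.835639, f(1.0) = 1.058282
u_2 = 1.000000 − 1.058282·(0.500000)/(1.893921) = 0.720611;  |Δ| = 0.279389
f(0.720611) = -0.178648
u_3 = 0.720611 − (-0.178648)·(-0.279389)/(-1.236930) = 0.760963;  |Δ| = 0.040352
f(0.760963) = -0.031284
u_4 = 0.760963 − (-0.031284)·(0.040352)/(0.147364) = 0.769529;  |Δ| = 0.008566
f(0.769529) = 0.001221
u_5 = 0.769529 − 0.001221·(0.008566)/(0.032505) = 0.769207;  |Δ| = 0.000322
|u_5 − u_4| = 0.000322 < 0.001

n = 5, u_n = 0.7692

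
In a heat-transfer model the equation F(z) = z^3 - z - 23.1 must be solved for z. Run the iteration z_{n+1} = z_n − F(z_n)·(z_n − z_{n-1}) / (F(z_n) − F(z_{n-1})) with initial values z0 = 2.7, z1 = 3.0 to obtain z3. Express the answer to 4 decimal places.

2.9649

F(2.7) = -6.117000, F(3.0) = 0.900000
z2 = 3.000000 − 0.900000·(3.000000 − 2.700000) / (0.900000 − (-6.117000)) = 3.000000 − (0.270000)/(7.017000) = 2.961522
F(2.961522) = -0.087160
z3 = 2.961522 − (-0.087160)·(2.961522 − 3.000000) / (-0.087160 − 0.900000) = 2.961522 − (0.003354)/(-0.987160) = 2.964919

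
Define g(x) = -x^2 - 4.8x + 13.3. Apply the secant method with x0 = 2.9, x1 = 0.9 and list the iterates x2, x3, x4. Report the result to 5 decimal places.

1.85000, 1.98212, 1.96556

g(2.9) = -9.0300000, g(0.9) = 8.1700000
x2 = 0.9000000 − 8.1700000·(0.9000000 − 2.9000000) / (8.1700000 − (-9.0300000)) = 0.9000000 − (-16.3400000)/(17.2000000) = 1.8500000
g(1.8500000) = 0.9975000
x3 = 1.8500000 − 0.9975000·(1.8500000 − 0.9000000) / (0.9975000 − 8.1700000) = 1.8500000 − (0.9476250)/(-7.1725000) = 1.9821192
g(1.9821192) = -0.1429687
x4 = 1.9821192 − (-0.1429687)·(1.9821192 − 1.8500000) / (-0.1429687 − 0.9975000) = 1.9821192 − (-0.0188889)/(-1.1404687) = 1.9655568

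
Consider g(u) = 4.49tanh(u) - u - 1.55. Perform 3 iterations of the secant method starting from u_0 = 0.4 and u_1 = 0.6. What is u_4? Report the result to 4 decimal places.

0.4902

g(0.4) = -0.244029, g(0.6) = 0.261353
u_2 = 0.600000 − 0.261353·(0.600000 − 0.400000) / (0.261353 − (-0.244029)) = 0.600000 − (0.052271)/(0.505382) = 0.496572
g(0.496572) = 0.016211
u_3 = 0.496572 − 0.016211·(0.496572 − 0.600000) / (0.016211 − 0.261353) = 0.496572 − (-0.001677)/(-0.245142) = 0.489733
g(0.489733) = -0.001253
u_4 = 0.489733 − (-0.001253)·(0.489733 − 0.496572) / (-0.001253 − 0.016211) = 0.489733 − (0.000009)/(-0.017464) = 0.490224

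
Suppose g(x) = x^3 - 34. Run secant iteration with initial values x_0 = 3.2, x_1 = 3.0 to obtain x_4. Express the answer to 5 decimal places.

3.23961

g(3.2) = -1.2320000, g(3.0) = -7.0000000
x_2 = 3.0000000 − (-7.0000000)·(3.0000000 − 3.2000000) / (-7.0000000 − (-1.2320000)) = 3.0000000 − (1.4000000)/(-5.7680000) = 3.2427184
g(3.2427184) = 0.0979073
x_3 = 3.2427184 − 0.0979073·(3.2427184 − 3.0000000) / (0.0979073 − (-7.0000000)) = 3.2427184 − (0.0237639)/(7.0979073) = 3.2393704
g(3.2393704) = -0.0075991
x_4 = 3.2393704 − (-0.0075991)·(3.2393704 − 3.2427184) / (-0.0075991 − 0.0979073) = 3.2393704 − (0.0000254)/(-0.1055064) = 3.2396116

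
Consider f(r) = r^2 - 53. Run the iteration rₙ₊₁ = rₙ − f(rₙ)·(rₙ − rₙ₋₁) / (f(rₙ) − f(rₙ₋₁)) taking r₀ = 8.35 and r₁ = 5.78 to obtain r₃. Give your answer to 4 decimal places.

7.2933

f(8.35) = 16.722500, f(5.78) = -19.591600
r₂ = 5.780000 − (-19.591600)·(5.780000 − 8.350000) / (-19.591600 − 16.722500) = 5.780000 − (50.350412)/(-36.314100) = 7.166525
f(7.166525) = -1.640918
r₃ = 7.166525 − (-1.640918)·(7.166525 − 5.780000) / (-1.640918 − (-19.591600)) = 7.166525 − (-2.275174)/(17.950682) = 7.293271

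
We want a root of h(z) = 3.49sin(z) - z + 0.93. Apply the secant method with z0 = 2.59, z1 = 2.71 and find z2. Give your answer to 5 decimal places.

2.63145

h(2.59) = 0.1689148, h(2.71) = -0.3200704
z2 = 2.7100000 − (-0.3200704)·(2.7100000 − 2.5900000) / (-0.3200704 − 0.1689148) = 2.7100000 − (-0.0384084)/(-0.4889851) = 2.6314527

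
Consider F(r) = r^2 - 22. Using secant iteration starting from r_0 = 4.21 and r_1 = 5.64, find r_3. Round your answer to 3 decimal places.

4.686

F(4.21) = -4.27590, F(5.64) = 9.80960
r_2 = 5.64000 − 9.80960·(5.64000 − 4.21000) / (9.80960 − (-4.27590)) = 5.64000 − (14.02773)/(14.08550) = 4.64410
F(4.64410) = -0.43232
r_3 = 4.64410 − (-0.43232)·(4.64410 − 5.64000) / (-0.43232 − 9.80960) = 4.64410 − (0.43055)/(-10.24192) = 4.68614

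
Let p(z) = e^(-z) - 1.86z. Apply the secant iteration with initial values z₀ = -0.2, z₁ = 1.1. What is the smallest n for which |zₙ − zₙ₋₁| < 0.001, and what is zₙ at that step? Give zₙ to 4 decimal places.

p(-0.2) = 1.593403, p(1.1) = -1.713129
z₂ = 1.100000 − (-1.713129)·(1.300000)/(-3.306532) = 0.426464;  |Δ| = 0.673536
p(0.426464) = -0.140410
z₃ = 0.426464 − (-0.140410)·(-0.673536)/(1.572719) = 0.366332;  |Δ| = 0.060132
p(0.366332) = 0.011895
z₄ = 0.366332 − 0.011895·(-0.060132)/(0.152306) = 0.371028;  |Δ| = 0.004696
p(0.371028) = -0.000088
z₅ = 0.371028 − (-0.000088)·(0.004696)/(-0.011984) = 0.370994;  |Δ| = 0.000035
|z₅ − z₄| = 0.000035 < 0.001

n = 5, zₙ = 0.3710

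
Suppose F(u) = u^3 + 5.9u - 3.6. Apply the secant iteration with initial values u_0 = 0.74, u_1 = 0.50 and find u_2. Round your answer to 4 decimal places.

0.5743

F(0.74) = 1.171224, F(0.50) = -0.525000
u_2 = 0.500000 − (-0.525000)·(0.500000 − 0.740000) / (-0.525000 − 1.171224) = 0.500000 − (0.126000)/(-1.696224) = 0.574283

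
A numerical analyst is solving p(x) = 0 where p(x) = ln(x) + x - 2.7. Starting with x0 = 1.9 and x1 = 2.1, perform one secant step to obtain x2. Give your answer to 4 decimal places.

p(1.9) = -0.158146, p(2.1) = 0.141937
x2 = 2.100000 − 0.141937·(2.100000 − 1.900000) / (0.141937 − (-0.158146)) = 2.100000 − (0.028387)/(0.300083) = 2.005401

2.0054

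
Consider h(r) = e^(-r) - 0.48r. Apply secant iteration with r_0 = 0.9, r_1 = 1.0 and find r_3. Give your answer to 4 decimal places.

0.8715

h(0.9) = -0.025430, h(1.0) = -0.112121
r_2 = 1.000000 − (-0.112121)·(1.000000 − 0.900000) / (-0.112121 − (-0.025430)) = 1.000000 − (-0.011212)/(-0.086690) = 0.870665
h(0.870665) = 0.000754
r_3 = 0.870665 − 0.000754·(0.870665 − 1.000000) / (0.000754 − (-0.112121)) = 0.870665 − (-0.000097)/(0.112874) = 0.871529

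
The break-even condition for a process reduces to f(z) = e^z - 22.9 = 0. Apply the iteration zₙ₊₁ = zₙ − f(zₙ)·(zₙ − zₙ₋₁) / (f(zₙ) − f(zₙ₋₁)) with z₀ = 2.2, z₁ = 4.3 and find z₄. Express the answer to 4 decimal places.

f(2.2) = -13.874987, f(4.3) = 50.799794
z₂ = 4.300000 − 50.799794·(4.300000 − 2.200000) / (50.799794 − (-13.874987)) = 4.300000 − (106.679567)/(64.674780) = 2.650523
f(2.650523) = -8.738558
z₃ = 2.650523 − (-8.738558)·(2.650523 − 4.300000) / (-8.738558 − 50.799794) = 2.650523 − (14.414051)/(-59.538352) = 2.892620
f(2.892620) = -4.859489
z₄ = 2.892620 − (-4.859489)·(2.892620 − 2.650523) / (-4.859489 − (-8.738558)) = 2.892620 − (-1.176467)/(3.879069) = 3.195906

3.1959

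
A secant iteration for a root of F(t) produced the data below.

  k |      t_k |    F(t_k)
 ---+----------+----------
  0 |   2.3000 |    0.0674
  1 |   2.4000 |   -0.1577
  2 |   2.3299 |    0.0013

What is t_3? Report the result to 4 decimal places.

t_3 = 2.3299 − 0.0013·(2.3299 − 2.4000) / (0.0013 − (-0.1577))
   = 2.3299 − (-0.000091)/(0.159000) = 2.330473

2.3305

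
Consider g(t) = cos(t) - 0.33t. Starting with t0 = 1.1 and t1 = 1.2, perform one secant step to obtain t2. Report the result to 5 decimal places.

1.17292

g(1.1) = 0.0905961, g(1.2) = -0.0336422
t2 = 1.2000000 − (-0.0336422)·(1.2000000 − 1.1000000) / (-0.0336422 − 0.0905961) = 1.2000000 − (-0.0033642)/(-0.1242384) = 1.1729212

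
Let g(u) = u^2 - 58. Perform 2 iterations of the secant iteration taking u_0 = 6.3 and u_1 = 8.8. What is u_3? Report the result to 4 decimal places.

g(6.3) = -18.310000, g(8.8) = 19.440000
u_2 = 8.800000 − 19.440000·(8.800000 − 6.300000) / (19.440000 − (-18.310000)) = 8.800000 − (48.600000)/(37.750000) = 7.512583
g(7.512583) = -1.561100
u_3 = 7.512583 − (-1.561100)·(7.512583 − 8.800000) / (-1.561100 − 19.440000) = 7.512583 − (2.009787)/(-21.001100) = 7.608282

7.6083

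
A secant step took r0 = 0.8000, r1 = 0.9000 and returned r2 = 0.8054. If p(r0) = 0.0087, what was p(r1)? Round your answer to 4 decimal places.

-0.1524

The secant line through (0.8000, 0.0087) and (0.9000, p(r1)) crosses zero at r2 = 0.8054.
So (0.8000, 0.0087), (0.9000, p(r1)), (0.8054, 0) are collinear:
p(r1) = 0.0087 · (0.9000 − 0.8054) / (0.8000 − 0.8054) = 0.0087 · (0.094600)/(-0.005400) = -0.152411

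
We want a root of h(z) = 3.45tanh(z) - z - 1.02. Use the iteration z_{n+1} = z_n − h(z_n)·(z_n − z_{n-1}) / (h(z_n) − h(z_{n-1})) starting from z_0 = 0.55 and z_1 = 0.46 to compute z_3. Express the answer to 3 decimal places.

h(0.55) = 0.15679, h(0.46) = 0.00379
z_2 = 0.46000 − 0.00379·(0.46000 − 0.55000) / (0.00379 − 0.15679) = 0.46000 − (-0.00034)/(-0.15300) = 0.45777
h(0.45777) = -0.00026
z_3 = 0.45777 − (-0.00026)·(0.45777 − 0.46000) / (-0.00026 − 0.00379) = 0.45777 − (0.00000)/(-0.00405) = 0.45791

0.458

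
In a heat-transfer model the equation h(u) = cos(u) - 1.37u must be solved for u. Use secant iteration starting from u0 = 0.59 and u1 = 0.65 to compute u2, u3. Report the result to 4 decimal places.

0.6016, 0.6017

h(0.59) = 0.022641, h(0.65) = -0.094416
u2 = 0.650000 − (-0.094416)·(0.650000 − 0.590000) / (-0.094416 − 0.022641) = 0.650000 − (-0.005665)/(-0.117057) = 0.601605
h(0.601605) = 0.000230
u3 = 0.601605 − 0.000230·(0.601605 − 0.650000) / (0.000230 − (-0.094416)) = 0.601605 − (-0.000011)/(0.094646) = 0.601722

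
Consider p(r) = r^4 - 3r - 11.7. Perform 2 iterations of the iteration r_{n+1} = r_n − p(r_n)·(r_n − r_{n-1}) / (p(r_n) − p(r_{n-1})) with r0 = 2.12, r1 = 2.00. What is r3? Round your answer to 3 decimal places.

2.056

p(2.12) = 2.13963, p(2.00) = -1.70000
r2 = 2.00000 − (-1.70000)·(2.00000 − 2.12000) / (-1.70000 − 2.13963) = 2.00000 − (0.20400)/(-3.83963) = 2.05313
p(2.05313) = -0.09027
r3 = 2.05313 − (-0.09027)·(2.05313 − 2.00000) / (-0.09027 − (-1.70000)) = 2.05313 − (-0.00480)/(1.60973) = 2.05611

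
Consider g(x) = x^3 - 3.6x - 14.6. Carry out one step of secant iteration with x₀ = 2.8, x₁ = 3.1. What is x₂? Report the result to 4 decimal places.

2.9211

g(2.8) = -2.728000, g(3.1) = 4.031000
x₂ = 3.100000 − 4.031000·(3.100000 − 2.800000) / (4.031000 − (-2.728000)) = 3.100000 − (1.209300)/(6.759000) = 2.921083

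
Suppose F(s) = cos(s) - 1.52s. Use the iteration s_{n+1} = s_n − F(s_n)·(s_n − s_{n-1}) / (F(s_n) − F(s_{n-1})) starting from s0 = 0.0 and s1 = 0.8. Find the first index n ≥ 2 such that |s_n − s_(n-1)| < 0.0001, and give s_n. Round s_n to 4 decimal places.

F(0.0) = 1.000000, F(0.8) = -0.519293
s2 = 0.800000 − (-0.519293)·(0.800000)/(-1.519293) = 0.526561;  |Δ| = 0.273439
F(0.526561) = 0.064169
s3 = 0.526561 − 0.064169·(-0.273439)/(0.583462) = 0.556633;  |Δ| = 0.030073
F(0.556633) = 0.002956
s4 = 0.556633 − 0.002956·(0.030073)/(-0.061212) = 0.558086;  |Δ| = 0.001452
F(0.558086) = -0.000020
s5 = 0.558086 − (-0.000020)·(0.001452)/(-0.002976) = 0.558076;  |Δ| = 0.000010
|s5 − s4| = 0.000010 < 0.0001

n = 5, s_n = 0.5581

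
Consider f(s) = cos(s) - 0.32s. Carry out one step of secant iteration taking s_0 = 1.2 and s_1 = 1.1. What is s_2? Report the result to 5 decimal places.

1.18244

f(1.2) = -0.0216422, f(1.1) = 0.1015961
s_2 = 1.1000000 − 0.1015961·(1.1000000 − 1.2000000) / (0.1015961 − (-0.0216422)) = 1.1000000 − (-0.0101596)/(0.1232384) = 1.1824387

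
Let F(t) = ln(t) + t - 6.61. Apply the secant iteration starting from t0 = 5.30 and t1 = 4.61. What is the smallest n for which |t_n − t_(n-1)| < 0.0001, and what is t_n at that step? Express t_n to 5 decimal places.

n = 4, t_n = 5.00047

F(5.30) = 0.3577068, F(4.61) = -0.4717721
t2 = 4.6100000 − (-0.4717721)·(-0.6900000)/(-0.8294790) = 5.0024425;  |Δ| = 0.3924425
F(5.0024425) = 0.0023688
t3 = 5.0024425 − 0.0023688·(0.3924425)/(0.4741409) = 5.0004819;  |Δ| = 0.0019606
F(5.0004819) = 0.0000162
t4 = 5.0004819 − 0.0000162·(-0.0019606)/(-0.0023526) = 5.0004684;  |Δ| = 0.0000135
|t4 − t3| = 0.0000135 < 0.0001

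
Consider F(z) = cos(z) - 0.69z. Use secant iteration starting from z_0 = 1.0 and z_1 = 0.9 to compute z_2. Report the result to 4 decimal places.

0.9004

F(1.0) = -0.149698, F(0.9) = 0.000610
z_2 = 0.900000 − 0.000610·(0.900000 − 1.000000) / (0.000610 − (-0.149698)) = 0.900000 − (-0.000061)/(0.150308) = 0.900406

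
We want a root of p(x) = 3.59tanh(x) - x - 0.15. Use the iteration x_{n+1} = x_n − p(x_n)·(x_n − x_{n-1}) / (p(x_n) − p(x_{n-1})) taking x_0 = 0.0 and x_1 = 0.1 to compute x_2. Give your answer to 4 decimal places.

p(0.0) = -0.150000, p(0.1) = 0.107808
x_2 = 0.100000 − 0.107808·(0.100000 − 0.000000) / (0.107808 − (-0.150000)) = 0.100000 − (0.010781)/(0.257808) = 0.058183

0.0582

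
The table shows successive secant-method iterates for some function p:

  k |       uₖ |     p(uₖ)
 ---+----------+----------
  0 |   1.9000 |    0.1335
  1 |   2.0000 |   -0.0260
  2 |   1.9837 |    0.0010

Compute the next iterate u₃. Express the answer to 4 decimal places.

1.9843

u₃ = 1.9837 − 0.0010·(1.9837 − 2.0000) / (0.0010 − (-0.0260))
   = 1.9837 − (-0.000016)/(0.027000) = 1.984304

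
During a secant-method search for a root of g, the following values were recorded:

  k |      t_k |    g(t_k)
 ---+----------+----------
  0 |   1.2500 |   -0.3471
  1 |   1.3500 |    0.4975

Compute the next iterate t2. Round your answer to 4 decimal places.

1.2911

t2 = 1.3500 − 0.4975·(1.3500 − 1.2500) / (0.4975 − (-0.3471))
   = 1.3500 − (0.049750)/(0.844600) = 1.291096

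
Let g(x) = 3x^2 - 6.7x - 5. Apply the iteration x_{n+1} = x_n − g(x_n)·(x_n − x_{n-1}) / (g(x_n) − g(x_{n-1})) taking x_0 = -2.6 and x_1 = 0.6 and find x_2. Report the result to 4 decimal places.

-0.0252

g(-2.6) = 32.700000, g(0.6) = -7.940000
x_2 = 0.600000 − (-7.940000)·(0.600000 − (-2.600000)) / (-7.940000 − 32.700000) = 0.600000 − (-25.408000)/(-40.640000) = -0.025197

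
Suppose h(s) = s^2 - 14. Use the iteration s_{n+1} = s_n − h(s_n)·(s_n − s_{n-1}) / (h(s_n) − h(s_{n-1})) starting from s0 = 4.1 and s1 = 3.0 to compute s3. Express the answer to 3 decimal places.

3.746

h(4.1) = 2.81000, h(3.0) = -5.00000
s2 = 3.00000 − (-5.00000)·(3.00000 − 4.10000) / (-5.00000 − 2.81000) = 3.00000 − (5.50000)/(-7.81000) = 3.70423
h(3.70423) = -0.27871
s3 = 3.70423 − (-0.27871)·(3.70423 − 3.00000) / (-0.27871 − (-5.00000)) = 3.70423 − (-0.19628)/(4.72129) = 3.74580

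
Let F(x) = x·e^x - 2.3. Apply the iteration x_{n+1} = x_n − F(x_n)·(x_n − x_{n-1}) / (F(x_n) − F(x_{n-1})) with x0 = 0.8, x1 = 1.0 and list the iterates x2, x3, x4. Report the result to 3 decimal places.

F(0.8) = -0.51957, F(1.0) = 0.41828
x2 = 1.00000 − 0.41828·(1.00000 − 0.80000) / (0.41828 − (-0.51957)) = 1.00000 − (0.08366)/(0.93785) = 0.91080
F(0.91080) = -0.03547
x3 = 0.91080 − (-0.03547)·(0.91080 − 1.00000) / (-0.03547 − 0.41828) = 0.91080 − (0.00316)/(-0.45375) = 0.91777
F(0.91777) = -0.00217
x4 = 0.91777 − (-0.00217)·(0.91777 − 0.91080) / (-0.00217 − (-0.03547)) = 0.91777 − (-0.00002)/(0.03330) = 0.91823

0.911, 0.918, 0.918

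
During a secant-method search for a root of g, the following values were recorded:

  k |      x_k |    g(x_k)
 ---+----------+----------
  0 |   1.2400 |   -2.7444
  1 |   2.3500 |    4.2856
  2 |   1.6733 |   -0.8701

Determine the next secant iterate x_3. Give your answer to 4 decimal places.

1.7875

x_3 = 1.6733 − (-0.8701)·(1.6733 − 2.3500) / (-0.8701 − 4.2856)
   = 1.6733 − (0.588797)/(-5.155700) = 1.787503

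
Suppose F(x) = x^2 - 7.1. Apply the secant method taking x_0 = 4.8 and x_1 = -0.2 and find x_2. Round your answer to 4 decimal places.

F(4.8) = 15.940000, F(-0.2) = -7.060000
x_2 = -0.200000 − (-7.060000)·(-0.200000 − 4.800000) / (-7.060000 − 15.940000) = -0.200000 − (35.300000)/(-23.000000) = 1.334783

1.3348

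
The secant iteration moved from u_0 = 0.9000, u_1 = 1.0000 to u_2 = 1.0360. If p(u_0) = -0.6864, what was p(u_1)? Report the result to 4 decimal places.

-0.1817

The secant line through (0.9000, -0.6864) and (1.0000, p(u_1)) crosses zero at u_2 = 1.0360.
So (0.9000, -0.6864), (1.0000, p(u_1)), (1.0360, 0) are collinear:
p(u_1) = -0.6864 · (1.0000 − 1.0360) / (0.9000 − 1.0360) = -0.6864 · (-0.036000)/(-0.136000) = -0.181694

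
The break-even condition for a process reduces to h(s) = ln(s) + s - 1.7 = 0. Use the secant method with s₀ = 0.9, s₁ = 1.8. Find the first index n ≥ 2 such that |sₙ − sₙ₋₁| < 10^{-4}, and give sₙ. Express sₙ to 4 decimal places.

n = 5, sₙ = 1.3788

h(0.9) = -0.905361, h(1.8) = 0.687787
s₂ = 1.800000 − 0.687787·(0.900000)/(1.593147) = 1.411456;  |Δ| = 0.388544
h(1.411456) = 0.056078
s₃ = 1.411456 − 0.056078·(-0.388544)/(-0.631709) = 1.376964;  |Δ| = 0.034492
h(1.376964) = -0.003154
s₄ = 1.376964 − (-0.003154)·(-0.034492)/(-0.059232) = 1.378801;  |Δ| = 0.001837
h(1.378801) = 0.000016
s₅ = 1.378801 − 0.000016·(0.001837)/(0.003170) = 1.378792;  |Δ| = 0.000009
|s₅ − s₄| = 0.000009 < 10^{-4}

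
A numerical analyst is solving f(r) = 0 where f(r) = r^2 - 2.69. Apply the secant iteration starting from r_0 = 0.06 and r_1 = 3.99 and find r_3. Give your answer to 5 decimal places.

f(0.06) = -2.6864000, f(3.99) = 13.2301000
r_2 = 3.9900000 − 13.2301000·(3.9900000 − 0.0600000) / (13.2301000 − (-2.6864000)) = 3.9900000 − (51.9942930)/(15.9165000) = 0.7233086
f(0.7233086) = -2.1668246
r_3 = 0.7233086 − (-2.1668246)·(0.7233086 − 3.9900000) / (-2.1668246 − 13.2301000) = 0.7233086 − (7.0783472)/(-15.3969246) = 1.1830334

1.18303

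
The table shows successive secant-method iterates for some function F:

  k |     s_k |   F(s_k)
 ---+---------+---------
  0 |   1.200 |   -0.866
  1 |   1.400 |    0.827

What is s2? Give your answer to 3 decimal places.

s2 = 1.400 − 0.827·(1.400 − 1.200) / (0.827 − (-0.866))
   = 1.400 − (0.16540)/(1.69300) = 1.30230

1.302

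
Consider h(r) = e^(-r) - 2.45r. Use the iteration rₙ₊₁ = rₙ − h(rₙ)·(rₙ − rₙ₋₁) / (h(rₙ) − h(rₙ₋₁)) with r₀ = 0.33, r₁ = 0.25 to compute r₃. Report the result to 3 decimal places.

h(0.33) = -0.08958, h(0.25) = 0.16630
r₂ = 0.25000 − 0.16630·(0.25000 − 0.33000) / (0.16630 − (-0.08958)) = 0.25000 − (-0.01330)/(0.25588) = 0.30199
h(0.30199) = -0.00054
r₃ = 0.30199 − (-0.00054)·(0.30199 − 0.25000) / (-0.00054 − 0.16630) = 0.30199 − (-0.00003)/(-0.16684) = 0.30182

0.302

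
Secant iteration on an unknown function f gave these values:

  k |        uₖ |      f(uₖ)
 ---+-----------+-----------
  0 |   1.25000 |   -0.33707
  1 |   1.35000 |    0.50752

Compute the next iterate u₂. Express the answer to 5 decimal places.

1.28991

u₂ = 1.35000 − 0.50752·(1.35000 − 1.25000) / (0.50752 − (-0.33707))
   = 1.35000 − (0.0507520)/(0.8445900) = 1.2899093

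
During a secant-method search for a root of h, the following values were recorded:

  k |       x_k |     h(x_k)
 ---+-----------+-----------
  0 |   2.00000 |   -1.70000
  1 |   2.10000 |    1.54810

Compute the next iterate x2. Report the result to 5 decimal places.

2.05234

x2 = 2.10000 − 1.54810·(2.10000 − 2.00000) / (1.54810 − (-1.70000))
   = 2.10000 − (0.1548100)/(3.2481000) = 2.0523383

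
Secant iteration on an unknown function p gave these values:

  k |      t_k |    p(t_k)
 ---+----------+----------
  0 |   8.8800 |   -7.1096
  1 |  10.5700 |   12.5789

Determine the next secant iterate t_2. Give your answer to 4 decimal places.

t_2 = 10.5700 − 12.5789·(10.5700 − 8.8800) / (12.5789 − (-7.1096))
   = 10.5700 − (21.258341)/(19.688500) = 9.490266

9.4903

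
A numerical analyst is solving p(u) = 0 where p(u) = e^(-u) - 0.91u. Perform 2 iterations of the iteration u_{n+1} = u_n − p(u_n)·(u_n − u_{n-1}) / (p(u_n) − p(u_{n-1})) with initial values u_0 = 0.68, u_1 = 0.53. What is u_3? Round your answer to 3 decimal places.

0.602

p(0.68) = -0.11218, p(0.53) = 0.10630
u_2 = 0.53000 − 0.10630·(0.53000 − 0.68000) / (0.10630 − (-0.11218)) = 0.53000 − (-0.01595)/(0.21849) = 0.60298
p(0.60298) = -0.00154
u_3 = 0.60298 − (-0.00154)·(0.60298 − 0.53000) / (-0.00154 − 0.10630) = 0.60298 − (-0.00011)/(-0.10784) = 0.60194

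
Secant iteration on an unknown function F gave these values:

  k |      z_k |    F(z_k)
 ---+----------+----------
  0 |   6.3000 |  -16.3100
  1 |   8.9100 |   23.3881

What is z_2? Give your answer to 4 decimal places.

z_2 = 8.9100 − 23.3881·(8.9100 − 6.3000) / (23.3881 − (-16.3100))
   = 8.9100 − (61.042941)/(39.698100) = 7.372321

7.3723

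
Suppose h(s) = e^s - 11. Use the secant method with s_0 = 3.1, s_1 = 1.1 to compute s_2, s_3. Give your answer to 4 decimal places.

h(3.1) = 11.197951, h(1.1) = -7.995834
s_2 = 1.100000 − (-7.995834)·(1.100000 − 3.100000) / (-7.995834 − 11.197951) = 1.100000 − (15.991668)/(-19.193785) = 1.933169
h(1.933169) = -4.088622
s_3 = 1.933169 − (-4.088622)·(1.933169 − 1.100000) / (-4.088622 − (-7.995834)) = 1.933169 − (-3.406513)/(3.907212) = 2.805022

1.9332, 2.8050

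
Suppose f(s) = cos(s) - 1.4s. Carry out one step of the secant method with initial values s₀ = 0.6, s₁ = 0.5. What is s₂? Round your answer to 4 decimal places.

f(0.6) = -0.014664, f(0.5) = 0.177583
s₂ = 0.500000 − 0.177583·(0.500000 − 0.600000) / (0.177583 − (-0.014664)) = 0.500000 − (-0.017758)/(0.192247) = 0.592372

0.5924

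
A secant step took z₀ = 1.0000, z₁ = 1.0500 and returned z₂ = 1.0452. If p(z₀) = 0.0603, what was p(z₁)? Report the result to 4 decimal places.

-0.0064

The secant line through (1.0000, 0.0603) and (1.0500, p(z₁)) crosses zero at z₂ = 1.0452.
So (1.0000, 0.0603), (1.0500, p(z₁)), (1.0452, 0) are collinear:
p(z₁) = 0.0603 · (1.0500 − 1.0452) / (1.0000 − 1.0452) = 0.0603 · (0.004800)/(-0.045200) = -0.006404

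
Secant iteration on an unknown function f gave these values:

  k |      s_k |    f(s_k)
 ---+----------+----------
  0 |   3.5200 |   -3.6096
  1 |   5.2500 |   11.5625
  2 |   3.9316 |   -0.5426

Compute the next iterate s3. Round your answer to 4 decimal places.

s3 = 3.9316 − (-0.5426)·(3.9316 − 5.2500) / (-0.5426 − 11.5625)
   = 3.9316 − (0.715364)/(-12.105100) = 3.990696

3.9907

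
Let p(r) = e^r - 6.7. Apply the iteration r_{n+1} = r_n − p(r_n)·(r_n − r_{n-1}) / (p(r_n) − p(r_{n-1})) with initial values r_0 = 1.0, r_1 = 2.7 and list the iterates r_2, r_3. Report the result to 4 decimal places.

p(1.0) = -3.981718, p(2.7) = 8.179732
r_2 = 2.700000 − 8.179732·(2.700000 − 1.000000) / (8.179732 − (-3.981718)) = 2.700000 − (13.905544)/(12.161450) = 1.556588
p(1.556588) = -1.957387
r_3 = 1.556588 − (-1.957387)·(1.556588 − 2.700000) / (-1.957387 − 8.179732) = 1.556588 − (2.238099)/(-10.137118) = 1.777371

1.5566, 1.7774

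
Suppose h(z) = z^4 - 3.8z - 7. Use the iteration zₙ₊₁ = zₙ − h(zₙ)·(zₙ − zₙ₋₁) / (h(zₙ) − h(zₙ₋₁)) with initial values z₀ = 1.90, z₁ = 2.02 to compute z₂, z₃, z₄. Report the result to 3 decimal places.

1.945, 1.948, 1.948

h(1.90) = -1.18790, h(2.02) = 1.97366
z₂ = 2.02000 − 1.97366·(2.02000 − 1.90000) / (1.97366 − (-1.18790)) = 2.02000 − (0.23684)/(3.16156) = 1.94509
h(1.94509) = -0.07747
z₃ = 1.94509 − (-0.07747)·(1.94509 − 2.02000) / (-0.07747 − 1.97366) = 1.94509 − (0.00580)/(-2.05114) = 1.94792
h(1.94792) = -0.00475
z₄ = 1.94792 − (-0.00475)·(1.94792 − 1.94509) / (-0.00475 − (-0.07747)) = 1.94792 − (-0.00001)/(0.07272) = 1.94810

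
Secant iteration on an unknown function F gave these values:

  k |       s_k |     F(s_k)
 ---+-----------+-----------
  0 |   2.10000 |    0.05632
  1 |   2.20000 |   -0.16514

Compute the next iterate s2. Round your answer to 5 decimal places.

2.12543

s2 = 2.20000 − (-0.16514)·(2.20000 − 2.10000) / (-0.16514 − 0.05632)
   = 2.20000 − (-0.0165140)/(-0.2214600) = 2.1254312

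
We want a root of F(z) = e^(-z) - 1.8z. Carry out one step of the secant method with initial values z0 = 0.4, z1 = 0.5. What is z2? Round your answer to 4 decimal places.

0.3796

F(0.4) = -0.049680, F(0.5) = -0.293469
z2 = 0.500000 − (-0.293469)·(0.500000 − 0.400000) / (-0.293469 − (-0.049680)) = 0.500000 − (-0.029347)/(-0.243789) = 0.379622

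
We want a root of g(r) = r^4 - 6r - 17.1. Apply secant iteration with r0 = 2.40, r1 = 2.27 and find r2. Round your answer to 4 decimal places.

g(2.40) = 1.677600, g(2.27) = -4.167622
r2 = 2.270000 − (-4.167622)·(2.270000 − 2.400000) / (-4.167622 − 1.677600) = 2.270000 − (0.541791)/(-5.845222) = 2.362690

2.3627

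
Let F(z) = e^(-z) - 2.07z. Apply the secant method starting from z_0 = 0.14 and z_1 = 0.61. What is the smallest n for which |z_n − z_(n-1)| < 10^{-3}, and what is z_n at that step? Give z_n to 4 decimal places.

F(0.14) = 0.579558, F(0.61) = -0.719349
z_2 = 0.610000 − (-0.719349)·(0.470000)/(-1.298907) = 0.349709;  |Δ| = 0.260291
F(0.349709) = -0.019004
z_3 = 0.349709 − (-0.019004)·(-0.260291)/(0.700345) = 0.342646;  |Δ| = 0.007063
F(0.342646) = 0.000613
z_4 = 0.342646 − 0.000613·(-0.007063)/(0.019617) = 0.342866;  |Δ| = 0.000221
|z_4 − z_3| = 0.000221 < 10^{-3}

n = 4, z_n = 0.3429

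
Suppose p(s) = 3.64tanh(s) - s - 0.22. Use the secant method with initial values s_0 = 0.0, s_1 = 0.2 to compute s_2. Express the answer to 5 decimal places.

p(0.0) = -0.2200000, p(0.2) = 0.2984462
s_2 = 0.2000000 − 0.2984462·(0.2000000 − 0.0000000) / (0.2984462 − (-0.2200000)) = 0.2000000 − (0.0596892)/(0.5184462) = 0.0848690

0.08487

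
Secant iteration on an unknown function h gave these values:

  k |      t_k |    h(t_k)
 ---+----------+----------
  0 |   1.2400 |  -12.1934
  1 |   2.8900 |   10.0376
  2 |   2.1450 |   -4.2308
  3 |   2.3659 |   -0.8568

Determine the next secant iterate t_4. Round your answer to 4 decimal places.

t_4 = 2.3659 − (-0.8568)·(2.3659 − 2.1450) / (-0.8568 − (-4.2308))
   = 2.3659 − (-0.189267)/(3.374000) = 2.421996

2.4220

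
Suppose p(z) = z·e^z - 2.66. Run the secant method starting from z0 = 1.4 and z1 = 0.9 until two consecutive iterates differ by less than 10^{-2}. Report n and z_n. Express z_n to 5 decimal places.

n = 4, z_n = 0.98916

p(1.4) = 3.0172800, p(0.9) = -0.4463572
z2 = 0.9000000 − (-0.4463572)·(-0.5000000)/(-3.4636372) = 0.9644348;  |Δ| = 0.0644348
p(0.9644348) = -0.1299941
z3 = 0.9644348 − (-0.1299941)·(0.0644348)/(0.3163631) = 0.9909111;  |Δ| = 0.0264763
p(0.9909111) = 0.0092048
z4 = 0.9909111 − 0.0092048·(0.0264763)/(0.1391989) = 0.9891603;  |Δ| = 0.0017508
|z4 − z3| = 0.0017508 < 10^{-2}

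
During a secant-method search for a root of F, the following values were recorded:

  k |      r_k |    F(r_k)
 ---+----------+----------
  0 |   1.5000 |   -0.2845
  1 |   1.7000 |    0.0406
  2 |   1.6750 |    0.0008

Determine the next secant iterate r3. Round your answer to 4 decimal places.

r3 = 1.6750 − 0.0008·(1.6750 − 1.7000) / (0.0008 − 0.0406)
   = 1.6750 − (-0.000020)/(-0.039800) = 1.674497

1.6745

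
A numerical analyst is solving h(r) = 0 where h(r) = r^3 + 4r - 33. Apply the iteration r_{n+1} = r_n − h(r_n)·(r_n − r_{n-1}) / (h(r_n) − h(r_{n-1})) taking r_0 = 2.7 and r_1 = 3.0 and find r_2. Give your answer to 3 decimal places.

h(2.7) = -2.51700, h(3.0) = 6.00000
r_2 = 3.00000 − 6.00000·(3.00000 − 2.70000) / (6.00000 − (-2.51700)) = 3.00000 − (1.80000)/(8.51700) = 2.78866

2.789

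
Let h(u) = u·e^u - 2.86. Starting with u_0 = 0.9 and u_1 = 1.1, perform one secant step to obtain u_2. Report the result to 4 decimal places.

h(0.9) = -0.646357, h(1.1) = 0.444583
u_2 = 1.100000 − 0.444583·(1.100000 − 0.900000) / (0.444583 − (-0.646357)) = 1.100000 − (0.088917)/(1.090940) = 1.018495

1.0185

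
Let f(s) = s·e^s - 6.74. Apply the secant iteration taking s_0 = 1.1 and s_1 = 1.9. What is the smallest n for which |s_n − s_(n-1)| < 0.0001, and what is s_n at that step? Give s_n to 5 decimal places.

f(1.1) = -3.4354174, f(1.9) = 5.9631994
s_2 = 1.9000000 − 5.9631994·(0.8000000)/(9.3986168) = 1.3924190;  |Δ| = 0.5075810
f(1.3924190) = -1.1361073
s_3 = 1.3924190 − (-1.1361073)·(-0.5075810)/(-7.0993067) = 1.4736475;  |Δ| = 0.0812286
f(1.4736475) = -0.3073397
s_4 = 1.4736475 − (-0.3073397)·(0.0812286)/(0.8287676) = 1.5037703;  |Δ| = 0.0301228
f(1.5037703) = 0.0248885
s_5 = 1.5037703 − 0.0248885·(0.0301228)/(0.3322281) = 1.5015137;  |Δ| = 0.0022566
f(1.5015137) = -0.0004888
s_6 = 1.5015137 − (-0.0004888)·(-0.0022566)/(-0.0253772) = 1.5015571;  |Δ| = 0.0000435
|s_6 − s_5| = 0.0000435 < 0.0001

n = 6, s_n = 1.50156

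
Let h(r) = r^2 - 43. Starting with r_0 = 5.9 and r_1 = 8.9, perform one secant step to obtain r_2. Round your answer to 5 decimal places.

6.45338

h(5.9) = -8.1900000, h(8.9) = 36.2100000
r_2 = 8.9000000 − 36.2100000·(8.9000000 − 5.9000000) / (36.2100000 − (-8.1900000)) = 8.9000000 − (108.6300000)/(44.4000000) = 6.4533784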